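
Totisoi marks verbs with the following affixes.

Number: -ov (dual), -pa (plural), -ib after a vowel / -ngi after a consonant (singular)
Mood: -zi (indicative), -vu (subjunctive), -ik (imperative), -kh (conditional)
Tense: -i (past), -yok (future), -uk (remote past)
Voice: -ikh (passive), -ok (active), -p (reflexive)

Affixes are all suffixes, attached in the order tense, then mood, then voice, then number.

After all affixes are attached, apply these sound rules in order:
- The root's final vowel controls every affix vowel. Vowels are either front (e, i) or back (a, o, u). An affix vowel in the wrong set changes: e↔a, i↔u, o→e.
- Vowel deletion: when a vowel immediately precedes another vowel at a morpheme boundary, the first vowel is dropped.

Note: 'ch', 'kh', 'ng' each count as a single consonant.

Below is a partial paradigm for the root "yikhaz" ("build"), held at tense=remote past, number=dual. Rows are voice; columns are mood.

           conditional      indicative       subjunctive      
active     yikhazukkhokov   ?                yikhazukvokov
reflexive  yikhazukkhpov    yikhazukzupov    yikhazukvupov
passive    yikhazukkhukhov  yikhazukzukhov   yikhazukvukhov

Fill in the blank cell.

yikhazukzokov

Attach tense remote past -uk → yikhazuk.
Attach mood indicative -zi → yikhazukzi.
Attach voice active -ok → yikhazukziok.
Attach number dual -ov → yikhazukziokov.
Apply vowel harmony: yikhazukziokov → yikhazukzuokov.
Apply vowel deletion: yikhazukzuokov → yikhazukzokov.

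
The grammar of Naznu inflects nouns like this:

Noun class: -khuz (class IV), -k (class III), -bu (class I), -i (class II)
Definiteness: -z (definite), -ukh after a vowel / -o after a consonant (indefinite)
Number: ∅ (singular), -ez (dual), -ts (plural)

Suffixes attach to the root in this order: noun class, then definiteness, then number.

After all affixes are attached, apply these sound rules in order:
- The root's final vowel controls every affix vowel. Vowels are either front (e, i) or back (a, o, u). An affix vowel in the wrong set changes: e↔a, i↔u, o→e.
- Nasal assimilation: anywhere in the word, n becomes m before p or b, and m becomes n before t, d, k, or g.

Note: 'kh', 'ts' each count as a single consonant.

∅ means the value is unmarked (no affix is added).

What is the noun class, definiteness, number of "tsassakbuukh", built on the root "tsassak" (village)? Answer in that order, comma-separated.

Segment: tsassak-bu-ukh.
noun class: -bu → class I.
definiteness: -ukh/o → indefinite.
number: ∅ → singular.

class I, indefinite, singular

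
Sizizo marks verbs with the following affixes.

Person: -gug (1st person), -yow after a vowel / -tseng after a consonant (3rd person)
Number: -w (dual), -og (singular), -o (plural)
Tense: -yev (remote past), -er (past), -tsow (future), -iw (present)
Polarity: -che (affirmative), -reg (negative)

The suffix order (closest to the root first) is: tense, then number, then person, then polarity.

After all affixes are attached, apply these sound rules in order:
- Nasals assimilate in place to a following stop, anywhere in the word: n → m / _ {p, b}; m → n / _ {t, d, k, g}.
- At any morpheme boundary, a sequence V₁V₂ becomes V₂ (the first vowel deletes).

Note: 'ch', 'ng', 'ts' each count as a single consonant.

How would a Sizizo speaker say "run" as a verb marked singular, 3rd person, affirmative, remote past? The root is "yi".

Attach tense remote past -yev → yiyev.
Attach number singular -og → yiyevog.
Attach person 3rd person -tseng (after consonant 'g') → yiyevogtseng.
Attach polarity affirmative -che → yiyevogtsengche.
Nasal assimilation: no change.
Vowel deletion: no change.

yiyevogtsengche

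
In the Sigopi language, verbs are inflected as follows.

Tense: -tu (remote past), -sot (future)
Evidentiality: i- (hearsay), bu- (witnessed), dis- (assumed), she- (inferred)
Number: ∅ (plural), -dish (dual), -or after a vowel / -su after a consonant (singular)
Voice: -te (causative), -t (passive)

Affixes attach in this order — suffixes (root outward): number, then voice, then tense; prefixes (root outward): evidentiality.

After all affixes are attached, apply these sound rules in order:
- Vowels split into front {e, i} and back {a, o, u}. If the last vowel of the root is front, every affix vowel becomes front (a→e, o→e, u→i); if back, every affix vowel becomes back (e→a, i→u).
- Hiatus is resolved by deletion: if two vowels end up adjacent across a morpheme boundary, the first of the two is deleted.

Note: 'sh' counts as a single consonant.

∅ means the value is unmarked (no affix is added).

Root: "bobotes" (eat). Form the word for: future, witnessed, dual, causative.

bibobotesdishteset

Attach number dual -dish → bobotesdish.
Attach voice causative -te → bobotesdishte.
Attach tense future -sot → bobotesdishtesot.
Attach evidentiality witnessed bu- → bubobotesdishtesot.
Apply vowel harmony: bubobotesdishtesot → bibobotesdishteset.
Vowel deletion: no change.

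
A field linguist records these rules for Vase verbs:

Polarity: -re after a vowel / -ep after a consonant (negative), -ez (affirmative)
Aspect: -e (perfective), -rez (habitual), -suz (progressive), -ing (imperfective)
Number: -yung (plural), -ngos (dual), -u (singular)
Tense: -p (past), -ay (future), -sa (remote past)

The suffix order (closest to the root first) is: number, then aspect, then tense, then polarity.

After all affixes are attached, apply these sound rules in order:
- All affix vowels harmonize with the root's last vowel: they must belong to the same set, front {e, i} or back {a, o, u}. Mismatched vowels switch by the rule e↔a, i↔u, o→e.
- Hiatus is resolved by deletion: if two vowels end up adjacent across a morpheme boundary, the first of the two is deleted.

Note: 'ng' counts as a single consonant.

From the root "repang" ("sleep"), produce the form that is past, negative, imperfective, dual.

repangngosungpap

Attach number dual -ngos → repangngos.
Attach aspect imperfective -ing → repangngosing.
Attach tense past -p → repangngosingp.
Attach polarity negative -ep (after consonant 'p') → repangngosingpep.
Apply vowel harmony: repangngosingpep → repangngosungpap.
Vowel deletion: no change.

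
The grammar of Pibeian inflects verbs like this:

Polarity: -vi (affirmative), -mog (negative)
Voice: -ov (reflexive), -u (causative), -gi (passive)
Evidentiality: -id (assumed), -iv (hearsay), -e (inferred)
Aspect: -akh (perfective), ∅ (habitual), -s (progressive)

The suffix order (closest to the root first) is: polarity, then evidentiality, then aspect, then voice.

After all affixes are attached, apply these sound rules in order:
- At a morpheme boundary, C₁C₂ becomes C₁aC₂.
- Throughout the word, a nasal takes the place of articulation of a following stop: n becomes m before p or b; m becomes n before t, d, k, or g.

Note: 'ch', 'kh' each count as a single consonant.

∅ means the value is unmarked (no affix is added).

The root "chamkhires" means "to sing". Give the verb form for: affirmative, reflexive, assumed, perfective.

Attach polarity affirmative -vi → chamkhiresvi.
Attach evidentiality assumed -id → chamkhiresviid.
Attach aspect perfective -akh → chamkhiresviidakh.
Attach voice reflexive -ov → chamkhiresviidakhov.
Apply epenthesis: chamkhiresviidakhov → chamkhiresaviidakhov.
Nasal assimilation: no change.

chamkhiresaviidakhov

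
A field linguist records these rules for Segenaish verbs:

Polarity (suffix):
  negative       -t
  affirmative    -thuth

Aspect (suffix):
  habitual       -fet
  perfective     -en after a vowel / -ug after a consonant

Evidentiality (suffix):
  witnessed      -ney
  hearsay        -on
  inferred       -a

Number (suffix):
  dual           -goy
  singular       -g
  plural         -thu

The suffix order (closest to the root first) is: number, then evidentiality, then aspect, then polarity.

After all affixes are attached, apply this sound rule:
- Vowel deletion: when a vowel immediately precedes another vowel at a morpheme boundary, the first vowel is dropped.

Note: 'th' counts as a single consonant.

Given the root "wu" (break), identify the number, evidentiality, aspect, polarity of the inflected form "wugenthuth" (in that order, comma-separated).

singular, inferred, perfective, affirmative

Segment: wu-g-a-en-thuth.
number: -g → singular.
evidentiality: -a → inferred.
aspect: -en/ug → perfective.
polarity: -thuth → affirmative.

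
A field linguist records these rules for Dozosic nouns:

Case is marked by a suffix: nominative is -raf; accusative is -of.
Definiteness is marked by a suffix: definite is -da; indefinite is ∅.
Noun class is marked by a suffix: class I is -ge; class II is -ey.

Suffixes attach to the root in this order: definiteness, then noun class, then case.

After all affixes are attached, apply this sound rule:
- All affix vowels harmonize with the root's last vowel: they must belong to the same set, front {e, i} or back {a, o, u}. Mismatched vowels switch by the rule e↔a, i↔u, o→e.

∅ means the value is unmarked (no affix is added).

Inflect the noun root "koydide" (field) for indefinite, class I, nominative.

definiteness = indefinite: zero marking, form stays koydide.
Attach noun class class I -ge → koydidege.
Attach case nominative -raf → koydidegeraf.
Apply vowel harmony: koydidegeraf → koydidegeref.

koydidegeref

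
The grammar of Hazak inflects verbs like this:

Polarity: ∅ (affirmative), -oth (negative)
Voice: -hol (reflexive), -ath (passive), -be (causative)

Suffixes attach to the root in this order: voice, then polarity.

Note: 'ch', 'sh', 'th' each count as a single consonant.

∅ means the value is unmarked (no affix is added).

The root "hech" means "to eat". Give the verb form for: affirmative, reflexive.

Attach voice reflexive -hol → hechhol.
polarity = affirmative: zero marking, form stays hechhol.

hechhol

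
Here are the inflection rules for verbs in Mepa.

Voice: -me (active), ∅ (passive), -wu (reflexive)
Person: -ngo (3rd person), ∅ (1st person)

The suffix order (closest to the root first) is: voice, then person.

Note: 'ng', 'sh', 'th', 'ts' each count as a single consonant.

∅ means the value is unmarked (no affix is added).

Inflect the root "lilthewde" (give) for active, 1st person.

Attach voice active -me → lilthewdeme.
person = 1st person: zero marking, form stays lilthewdeme.

lilthewdeme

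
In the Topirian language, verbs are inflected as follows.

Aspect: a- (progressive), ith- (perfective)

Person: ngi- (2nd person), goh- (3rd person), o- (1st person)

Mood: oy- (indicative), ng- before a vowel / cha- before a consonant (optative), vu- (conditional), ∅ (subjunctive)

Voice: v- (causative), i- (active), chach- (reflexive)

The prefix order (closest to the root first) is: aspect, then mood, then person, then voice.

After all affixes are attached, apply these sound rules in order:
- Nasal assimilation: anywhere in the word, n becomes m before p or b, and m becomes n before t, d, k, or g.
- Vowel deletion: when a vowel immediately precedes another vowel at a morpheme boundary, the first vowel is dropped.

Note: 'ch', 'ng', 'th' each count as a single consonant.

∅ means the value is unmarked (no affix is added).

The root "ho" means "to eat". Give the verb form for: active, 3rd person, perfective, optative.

igohngithho

Attach aspect perfective ith- → ithho.
Attach mood optative ng- (before vowel 'i') → ngithho.
Attach person 3rd person goh- → gohngithho.
Attach voice active i- → igohngithho.
Nasal assimilation: no change.
Vowel deletion: no change.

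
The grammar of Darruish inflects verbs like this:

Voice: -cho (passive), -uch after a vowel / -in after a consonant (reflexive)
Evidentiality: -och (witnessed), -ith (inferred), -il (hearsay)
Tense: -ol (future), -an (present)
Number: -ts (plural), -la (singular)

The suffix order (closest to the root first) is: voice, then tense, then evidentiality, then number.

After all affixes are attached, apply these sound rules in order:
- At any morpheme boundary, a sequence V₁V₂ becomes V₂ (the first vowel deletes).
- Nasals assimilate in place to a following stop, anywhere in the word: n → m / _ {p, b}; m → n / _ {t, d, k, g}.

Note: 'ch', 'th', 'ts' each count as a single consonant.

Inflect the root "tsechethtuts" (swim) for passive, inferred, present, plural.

tsechethtutschanithts

Attach voice passive -cho → tsechethtutscho.
Attach tense present -an → tsechethtutschoan.
Attach evidentiality inferred -ith → tsechethtutschoanith.
Attach number plural -ts → tsechethtutschoanithts.
Apply vowel deletion: tsechethtutschoanithts → tsechethtutschanithts.
Nasal assimilation: no change.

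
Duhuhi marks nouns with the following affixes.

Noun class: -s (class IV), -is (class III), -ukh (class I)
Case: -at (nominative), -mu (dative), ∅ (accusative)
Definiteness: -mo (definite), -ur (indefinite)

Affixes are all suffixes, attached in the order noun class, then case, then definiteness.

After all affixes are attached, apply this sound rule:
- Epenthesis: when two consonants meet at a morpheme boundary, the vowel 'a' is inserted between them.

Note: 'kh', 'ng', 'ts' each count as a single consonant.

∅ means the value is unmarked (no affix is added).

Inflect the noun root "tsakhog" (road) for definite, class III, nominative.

tsakhogisatamo

Attach noun class class III -is → tsakhogis.
Attach case nominative -at → tsakhogisat.
Attach definiteness definite -mo → tsakhogisatmo.
Apply epenthesis: tsakhogisatmo → tsakhogisatamo.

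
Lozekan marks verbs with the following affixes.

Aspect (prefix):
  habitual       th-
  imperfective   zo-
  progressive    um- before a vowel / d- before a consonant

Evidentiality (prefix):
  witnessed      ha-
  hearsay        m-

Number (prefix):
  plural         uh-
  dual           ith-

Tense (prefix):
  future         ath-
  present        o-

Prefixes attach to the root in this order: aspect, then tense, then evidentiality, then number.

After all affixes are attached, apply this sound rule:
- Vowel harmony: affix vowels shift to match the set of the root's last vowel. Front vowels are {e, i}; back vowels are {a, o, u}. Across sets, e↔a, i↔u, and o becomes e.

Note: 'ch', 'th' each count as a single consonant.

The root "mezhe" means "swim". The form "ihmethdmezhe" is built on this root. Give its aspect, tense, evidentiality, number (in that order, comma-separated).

progressive, future, hearsay, plural

Segment: uh-m-ath-d-mezhe.
aspect: um/d- → progressive.
tense: ath- → future.
evidentiality: m- → hearsay.
number: uh- → plural.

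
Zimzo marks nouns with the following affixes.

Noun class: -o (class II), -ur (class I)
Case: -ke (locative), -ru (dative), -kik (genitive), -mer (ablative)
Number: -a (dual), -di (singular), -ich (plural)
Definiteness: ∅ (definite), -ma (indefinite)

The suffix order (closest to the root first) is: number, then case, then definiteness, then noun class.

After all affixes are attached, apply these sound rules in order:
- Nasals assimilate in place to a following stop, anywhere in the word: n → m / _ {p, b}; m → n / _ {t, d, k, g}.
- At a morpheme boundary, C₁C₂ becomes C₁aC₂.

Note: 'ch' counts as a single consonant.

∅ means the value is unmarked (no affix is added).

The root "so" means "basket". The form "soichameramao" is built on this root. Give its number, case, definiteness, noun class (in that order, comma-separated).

plural, ablative, indefinite, class II

Segment: so-ich-mer-ma-o.
number: -ich → plural.
case: -mer → ablative.
definiteness: -ma → indefinite.
noun class: -o → class II.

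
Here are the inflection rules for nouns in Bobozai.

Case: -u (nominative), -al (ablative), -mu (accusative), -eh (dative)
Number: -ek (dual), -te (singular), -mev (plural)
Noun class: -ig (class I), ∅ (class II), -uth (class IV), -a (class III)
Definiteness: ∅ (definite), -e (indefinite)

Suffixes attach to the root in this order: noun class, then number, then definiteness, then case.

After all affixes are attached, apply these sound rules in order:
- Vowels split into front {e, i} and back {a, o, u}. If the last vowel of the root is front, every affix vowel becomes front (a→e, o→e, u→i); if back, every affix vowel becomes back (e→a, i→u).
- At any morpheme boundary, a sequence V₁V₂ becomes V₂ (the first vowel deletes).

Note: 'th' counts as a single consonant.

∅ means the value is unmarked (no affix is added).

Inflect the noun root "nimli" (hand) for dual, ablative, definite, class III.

Attach noun class class III -a → nimlia.
Attach number dual -ek → nimliaek.
definiteness = definite: zero marking, form stays nimliaek.
Attach case ablative -al → nimliaekal.
Apply vowel harmony: nimliaekal → nimlieekel.
Apply vowel deletion: nimlieekel → nimlekel.

nimlekel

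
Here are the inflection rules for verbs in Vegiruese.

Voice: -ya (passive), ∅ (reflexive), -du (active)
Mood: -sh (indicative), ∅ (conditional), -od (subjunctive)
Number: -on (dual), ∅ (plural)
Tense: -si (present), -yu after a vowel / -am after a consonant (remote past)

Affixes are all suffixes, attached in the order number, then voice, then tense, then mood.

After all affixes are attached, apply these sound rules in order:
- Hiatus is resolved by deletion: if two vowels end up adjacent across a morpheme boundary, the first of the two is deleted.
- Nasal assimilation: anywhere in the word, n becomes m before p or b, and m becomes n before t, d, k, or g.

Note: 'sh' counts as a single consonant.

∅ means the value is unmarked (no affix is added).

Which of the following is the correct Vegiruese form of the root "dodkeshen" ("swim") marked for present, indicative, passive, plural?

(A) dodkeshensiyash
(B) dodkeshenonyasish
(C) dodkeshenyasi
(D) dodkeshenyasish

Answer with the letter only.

D

number = plural: zero marking, form stays dodkeshen.
Attach voice passive -ya → dodkeshenya.
Attach tense present -si → dodkeshenyasi.
Attach mood indicative -sh → dodkeshenyasish.
Vowel deletion: no change.
Nasal assimilation: no change.
So the correct form is dodkeshenyasish, option (D).
(A) dodkeshensiyash is wrong: it has the affixes in the wrong order.
(C) dodkeshenyasi is wrong: it uses conditional instead of indicative for mood.
(B) dodkeshenonyasish is wrong: it uses dual instead of plural for number.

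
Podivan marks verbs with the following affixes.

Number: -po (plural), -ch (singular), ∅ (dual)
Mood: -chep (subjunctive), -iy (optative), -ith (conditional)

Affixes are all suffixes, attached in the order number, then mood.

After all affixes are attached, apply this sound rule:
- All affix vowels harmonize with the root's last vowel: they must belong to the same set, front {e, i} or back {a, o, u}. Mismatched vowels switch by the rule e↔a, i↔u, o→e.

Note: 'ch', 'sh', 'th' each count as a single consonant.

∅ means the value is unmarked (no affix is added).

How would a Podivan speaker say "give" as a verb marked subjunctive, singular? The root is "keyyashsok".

keyyashsokchchap

Attach number singular -ch → keyyashsokch.
Attach mood subjunctive -chep → keyyashsokchchep.
Apply vowel harmony: keyyashsokchchep → keyyashsokchchap.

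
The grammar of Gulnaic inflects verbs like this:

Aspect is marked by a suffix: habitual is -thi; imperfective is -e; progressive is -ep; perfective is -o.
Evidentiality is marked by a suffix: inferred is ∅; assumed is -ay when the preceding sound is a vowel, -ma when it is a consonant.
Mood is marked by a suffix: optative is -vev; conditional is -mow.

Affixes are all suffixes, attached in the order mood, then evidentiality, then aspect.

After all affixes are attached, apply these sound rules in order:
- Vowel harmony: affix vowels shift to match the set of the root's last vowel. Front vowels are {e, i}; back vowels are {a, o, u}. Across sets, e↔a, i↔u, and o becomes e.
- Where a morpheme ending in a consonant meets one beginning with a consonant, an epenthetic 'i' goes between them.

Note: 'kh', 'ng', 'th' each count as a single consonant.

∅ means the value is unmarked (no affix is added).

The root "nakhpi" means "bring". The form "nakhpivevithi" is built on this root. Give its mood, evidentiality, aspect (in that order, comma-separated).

optative, inferred, habitual

Segment: nakhpi-vev-thi.
mood: -vev → optative.
evidentiality: ∅ → inferred.
aspect: -thi → habitual.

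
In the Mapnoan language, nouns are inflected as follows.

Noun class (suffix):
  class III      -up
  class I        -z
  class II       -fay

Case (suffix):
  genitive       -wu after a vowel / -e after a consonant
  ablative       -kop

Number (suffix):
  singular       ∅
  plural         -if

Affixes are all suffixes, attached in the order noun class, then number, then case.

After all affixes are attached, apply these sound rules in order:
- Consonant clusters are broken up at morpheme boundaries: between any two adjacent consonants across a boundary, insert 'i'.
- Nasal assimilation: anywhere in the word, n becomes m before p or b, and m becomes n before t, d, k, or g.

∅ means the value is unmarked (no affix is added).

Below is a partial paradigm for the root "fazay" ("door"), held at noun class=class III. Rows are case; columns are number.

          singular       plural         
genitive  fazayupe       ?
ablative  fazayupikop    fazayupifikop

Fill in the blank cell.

fazayupife

Attach noun class class III -up → fazayup.
Attach number plural -if → fazayupif.
Attach case genitive -e (after consonant 'f') → fazayupife.
Epenthesis: no change.
Nasal assimilation: no change.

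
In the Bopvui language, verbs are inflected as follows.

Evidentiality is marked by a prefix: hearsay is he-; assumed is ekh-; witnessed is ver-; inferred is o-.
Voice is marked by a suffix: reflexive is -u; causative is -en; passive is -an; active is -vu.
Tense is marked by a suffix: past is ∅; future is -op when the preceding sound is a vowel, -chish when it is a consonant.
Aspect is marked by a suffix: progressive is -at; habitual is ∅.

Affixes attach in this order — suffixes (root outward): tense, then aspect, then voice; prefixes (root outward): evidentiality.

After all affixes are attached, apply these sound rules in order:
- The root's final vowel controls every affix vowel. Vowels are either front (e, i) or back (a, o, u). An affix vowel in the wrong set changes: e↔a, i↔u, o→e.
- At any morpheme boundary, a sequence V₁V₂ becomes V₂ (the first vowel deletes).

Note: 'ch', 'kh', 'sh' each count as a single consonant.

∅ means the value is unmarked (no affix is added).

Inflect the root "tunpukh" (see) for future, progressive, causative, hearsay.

hatunpukhchushatan

Attach evidentiality hearsay he- → hetunpukh.
Attach tense future -chish (after consonant 'kh') → hetunpukhchish.
Attach aspect progressive -at → hetunpukhchishat.
Attach voice causative -en → hetunpukhchishaten.
Apply vowel harmony: hetunpukhchishaten → hatunpukhchushatan.
Vowel deletion: no change.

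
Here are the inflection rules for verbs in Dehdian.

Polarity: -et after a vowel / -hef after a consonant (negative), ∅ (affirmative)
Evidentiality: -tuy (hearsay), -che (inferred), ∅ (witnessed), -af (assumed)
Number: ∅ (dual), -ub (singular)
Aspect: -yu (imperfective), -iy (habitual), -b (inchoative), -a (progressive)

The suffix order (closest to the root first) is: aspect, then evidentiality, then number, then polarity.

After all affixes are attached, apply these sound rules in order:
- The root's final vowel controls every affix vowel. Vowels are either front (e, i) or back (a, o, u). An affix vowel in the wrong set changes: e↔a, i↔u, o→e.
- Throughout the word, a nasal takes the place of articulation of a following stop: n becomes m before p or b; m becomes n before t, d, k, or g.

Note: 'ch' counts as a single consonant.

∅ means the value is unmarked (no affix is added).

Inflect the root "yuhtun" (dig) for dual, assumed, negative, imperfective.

Attach aspect imperfective -yu → yuhtunyu.
Attach evidentiality assumed -af → yuhtunyuaf.
number = dual: zero marking, form stays yuhtunyuaf.
Attach polarity negative -hef (after consonant 'f') → yuhtunyuafhef.
Apply vowel harmony: yuhtunyuafhef → yuhtunyuafhaf.
Nasal assimilation: no change.

yuhtunyuafhaf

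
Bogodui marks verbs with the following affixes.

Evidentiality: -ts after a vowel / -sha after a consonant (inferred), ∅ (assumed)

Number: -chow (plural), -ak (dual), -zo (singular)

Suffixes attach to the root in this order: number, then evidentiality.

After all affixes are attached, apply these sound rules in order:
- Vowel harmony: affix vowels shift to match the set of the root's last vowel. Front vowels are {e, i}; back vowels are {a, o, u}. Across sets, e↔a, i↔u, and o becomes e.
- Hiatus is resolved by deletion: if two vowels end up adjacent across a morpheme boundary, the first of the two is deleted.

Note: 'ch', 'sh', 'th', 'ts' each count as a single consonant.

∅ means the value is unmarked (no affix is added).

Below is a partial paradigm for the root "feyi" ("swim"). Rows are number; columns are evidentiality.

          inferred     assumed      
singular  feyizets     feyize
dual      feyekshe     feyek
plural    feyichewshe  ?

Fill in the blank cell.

feyichew

Attach number plural -chow → feyichow.
evidentiality = assumed: zero marking, form stays feyichow.
Apply vowel harmony: feyichow → feyichew.
Vowel deletion: no change.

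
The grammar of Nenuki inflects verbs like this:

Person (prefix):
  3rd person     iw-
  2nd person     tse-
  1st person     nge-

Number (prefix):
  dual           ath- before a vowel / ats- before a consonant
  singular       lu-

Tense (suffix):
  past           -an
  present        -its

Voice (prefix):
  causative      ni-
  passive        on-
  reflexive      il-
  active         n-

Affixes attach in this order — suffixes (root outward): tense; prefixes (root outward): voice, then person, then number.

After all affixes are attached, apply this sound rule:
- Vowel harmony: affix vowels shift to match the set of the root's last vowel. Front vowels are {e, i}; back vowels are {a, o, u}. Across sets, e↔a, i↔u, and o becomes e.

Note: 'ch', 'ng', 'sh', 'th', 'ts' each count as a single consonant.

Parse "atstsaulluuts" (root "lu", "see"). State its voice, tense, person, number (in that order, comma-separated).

Segment: ats-tse-il-lu-its.
voice: il- → reflexive.
tense: -its → present.
person: tse- → 2nd person.
number: ath/ats- → dual.

reflexive, present, 2nd person, dual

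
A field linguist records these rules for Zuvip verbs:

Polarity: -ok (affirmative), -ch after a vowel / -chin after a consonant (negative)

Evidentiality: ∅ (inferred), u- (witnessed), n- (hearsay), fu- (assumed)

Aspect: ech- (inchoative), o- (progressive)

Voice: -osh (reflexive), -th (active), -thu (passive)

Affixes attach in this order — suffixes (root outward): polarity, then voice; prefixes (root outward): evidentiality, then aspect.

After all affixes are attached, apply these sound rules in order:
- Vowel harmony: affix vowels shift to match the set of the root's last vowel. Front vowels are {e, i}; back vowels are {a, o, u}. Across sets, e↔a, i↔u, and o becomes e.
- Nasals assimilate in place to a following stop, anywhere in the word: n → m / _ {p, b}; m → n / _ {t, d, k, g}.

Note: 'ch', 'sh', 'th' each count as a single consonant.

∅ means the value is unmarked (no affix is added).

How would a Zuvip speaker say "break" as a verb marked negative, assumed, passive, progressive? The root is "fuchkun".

ofufuchkunchunthu

Attach evidentiality assumed fu- → fufuchkun.
Attach polarity negative -chin (after consonant 'n') → fufuchkunchin.
Attach aspect progressive o- → ofufuchkunchin.
Attach voice passive -thu → ofufuchkunchinthu.
Apply vowel harmony: ofufuchkunchinthu → ofufuchkunchunthu.
Nasal assimilation: no change.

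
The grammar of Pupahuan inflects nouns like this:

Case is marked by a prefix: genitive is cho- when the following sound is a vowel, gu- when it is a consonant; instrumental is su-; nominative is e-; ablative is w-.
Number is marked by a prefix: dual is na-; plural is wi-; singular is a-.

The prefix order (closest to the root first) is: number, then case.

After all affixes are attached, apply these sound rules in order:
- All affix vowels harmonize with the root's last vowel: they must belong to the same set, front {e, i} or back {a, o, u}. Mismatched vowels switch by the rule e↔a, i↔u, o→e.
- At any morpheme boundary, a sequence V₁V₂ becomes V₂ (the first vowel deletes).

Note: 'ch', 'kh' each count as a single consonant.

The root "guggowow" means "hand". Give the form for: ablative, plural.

Attach number plural wi- → wiguggowow.
Attach case ablative w- → wwiguggowow.
Apply vowel harmony: wwiguggowow → wwuguggowow.
Vowel deletion: no change.

wwuguggowow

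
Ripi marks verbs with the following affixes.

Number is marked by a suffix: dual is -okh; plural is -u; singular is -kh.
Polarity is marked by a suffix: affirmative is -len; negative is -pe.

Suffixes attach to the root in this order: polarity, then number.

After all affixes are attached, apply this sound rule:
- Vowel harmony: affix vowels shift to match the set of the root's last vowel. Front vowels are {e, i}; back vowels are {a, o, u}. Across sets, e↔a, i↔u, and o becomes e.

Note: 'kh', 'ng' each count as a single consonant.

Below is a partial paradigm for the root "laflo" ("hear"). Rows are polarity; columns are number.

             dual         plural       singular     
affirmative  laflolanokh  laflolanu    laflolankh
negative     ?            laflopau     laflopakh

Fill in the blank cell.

laflopaokh

Attach polarity negative -pe → laflope.
Attach number dual -okh → laflopeokh.
Apply vowel harmony: laflopeokh → laflopaokh.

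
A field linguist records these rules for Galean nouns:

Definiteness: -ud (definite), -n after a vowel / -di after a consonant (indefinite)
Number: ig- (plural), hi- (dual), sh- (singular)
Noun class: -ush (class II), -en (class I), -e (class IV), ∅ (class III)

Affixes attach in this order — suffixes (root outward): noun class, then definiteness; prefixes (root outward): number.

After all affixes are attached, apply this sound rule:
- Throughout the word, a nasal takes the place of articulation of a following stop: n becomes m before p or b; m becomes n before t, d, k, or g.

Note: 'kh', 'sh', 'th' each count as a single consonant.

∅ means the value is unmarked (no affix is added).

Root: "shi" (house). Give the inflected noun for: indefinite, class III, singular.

Attach number singular sh- → shshi.
noun class = class III: zero marking, form stays shshi.
Attach definiteness indefinite -n (after vowel 'i') → shshin.
Nasal assimilation: no change.

shshin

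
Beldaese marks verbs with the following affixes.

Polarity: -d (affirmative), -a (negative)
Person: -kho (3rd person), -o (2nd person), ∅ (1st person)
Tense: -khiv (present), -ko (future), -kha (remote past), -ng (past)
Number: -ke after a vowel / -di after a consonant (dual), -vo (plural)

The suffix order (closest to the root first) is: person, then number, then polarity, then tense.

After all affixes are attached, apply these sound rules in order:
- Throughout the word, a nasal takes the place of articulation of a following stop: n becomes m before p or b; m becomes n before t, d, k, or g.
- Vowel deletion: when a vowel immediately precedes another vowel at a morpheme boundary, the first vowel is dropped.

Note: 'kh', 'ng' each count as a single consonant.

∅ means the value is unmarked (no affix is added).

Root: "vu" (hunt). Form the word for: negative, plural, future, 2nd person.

vovako

Attach person 2nd person -o → vuo.
Attach number plural -vo → vuovo.
Attach polarity negative -a → vuovoa.
Attach tense future -ko → vuovoako.
Nasal assimilation: no change.
Apply vowel deletion: vuovoako → vovako.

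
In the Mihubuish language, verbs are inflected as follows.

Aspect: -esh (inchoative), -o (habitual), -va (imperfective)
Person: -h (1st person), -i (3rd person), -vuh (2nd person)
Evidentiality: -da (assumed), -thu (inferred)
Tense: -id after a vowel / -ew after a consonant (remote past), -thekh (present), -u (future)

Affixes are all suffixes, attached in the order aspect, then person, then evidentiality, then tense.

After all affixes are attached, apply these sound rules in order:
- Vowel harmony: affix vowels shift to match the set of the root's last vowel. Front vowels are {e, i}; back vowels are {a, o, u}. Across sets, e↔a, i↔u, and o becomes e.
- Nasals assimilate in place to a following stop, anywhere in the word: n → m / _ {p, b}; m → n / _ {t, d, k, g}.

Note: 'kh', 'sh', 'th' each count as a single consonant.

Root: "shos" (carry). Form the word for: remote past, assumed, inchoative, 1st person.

Attach aspect inchoative -esh → shosesh.
Attach person 1st person -h → shoseshh.
Attach evidentiality assumed -da → shoseshhda.
Attach tense remote past -id (after vowel 'a') → shoseshhdaid.
Apply vowel harmony: shoseshhdaid → shosashhdaud.
Nasal assimilation: no change.

shosashhdaud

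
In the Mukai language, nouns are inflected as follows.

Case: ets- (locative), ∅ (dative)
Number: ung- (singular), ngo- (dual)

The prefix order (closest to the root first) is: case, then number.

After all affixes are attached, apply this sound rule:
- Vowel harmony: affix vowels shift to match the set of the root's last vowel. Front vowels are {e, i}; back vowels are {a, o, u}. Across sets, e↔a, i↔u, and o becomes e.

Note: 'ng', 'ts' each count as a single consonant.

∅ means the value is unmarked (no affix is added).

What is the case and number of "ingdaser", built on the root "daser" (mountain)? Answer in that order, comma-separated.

dative, singular

Segment: ung-daser.
case: ∅ → dative.
number: ung- → singular.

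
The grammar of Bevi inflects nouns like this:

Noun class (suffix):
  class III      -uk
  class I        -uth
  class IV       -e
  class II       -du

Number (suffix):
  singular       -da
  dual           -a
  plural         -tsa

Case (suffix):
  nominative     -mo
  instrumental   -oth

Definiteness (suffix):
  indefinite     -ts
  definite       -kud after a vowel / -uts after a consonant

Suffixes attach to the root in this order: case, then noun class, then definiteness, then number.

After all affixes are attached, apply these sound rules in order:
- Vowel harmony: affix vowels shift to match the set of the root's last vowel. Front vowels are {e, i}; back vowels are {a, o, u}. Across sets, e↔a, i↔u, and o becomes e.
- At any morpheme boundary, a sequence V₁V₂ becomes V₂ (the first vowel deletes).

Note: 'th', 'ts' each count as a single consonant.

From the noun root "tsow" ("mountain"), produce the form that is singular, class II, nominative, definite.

tsowmodukudda

Attach case nominative -mo → tsowmo.
Attach noun class class II -du → tsowmodu.
Attach definiteness definite -kud (after vowel 'u') → tsowmodukud.
Attach number singular -da → tsowmodukudda.
Vowel harmony: no change.
Vowel deletion: no change.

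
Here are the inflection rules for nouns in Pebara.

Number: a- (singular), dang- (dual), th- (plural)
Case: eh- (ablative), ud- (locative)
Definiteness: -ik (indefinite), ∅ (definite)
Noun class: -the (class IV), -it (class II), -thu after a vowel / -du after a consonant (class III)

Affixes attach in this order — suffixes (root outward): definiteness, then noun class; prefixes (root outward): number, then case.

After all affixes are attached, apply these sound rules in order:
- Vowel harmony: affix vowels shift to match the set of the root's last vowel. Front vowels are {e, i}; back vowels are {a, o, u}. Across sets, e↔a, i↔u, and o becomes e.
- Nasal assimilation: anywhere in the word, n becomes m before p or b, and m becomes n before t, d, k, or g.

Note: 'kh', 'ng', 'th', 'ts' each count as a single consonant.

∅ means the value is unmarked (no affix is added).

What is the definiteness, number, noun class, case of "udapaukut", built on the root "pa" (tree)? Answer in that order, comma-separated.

Segment: ud-a-pa-ik-it.
definiteness: -ik → indefinite.
number: a- → singular.
noun class: -it → class II.
case: ud- → locative.

indefinite, singular, class II, locative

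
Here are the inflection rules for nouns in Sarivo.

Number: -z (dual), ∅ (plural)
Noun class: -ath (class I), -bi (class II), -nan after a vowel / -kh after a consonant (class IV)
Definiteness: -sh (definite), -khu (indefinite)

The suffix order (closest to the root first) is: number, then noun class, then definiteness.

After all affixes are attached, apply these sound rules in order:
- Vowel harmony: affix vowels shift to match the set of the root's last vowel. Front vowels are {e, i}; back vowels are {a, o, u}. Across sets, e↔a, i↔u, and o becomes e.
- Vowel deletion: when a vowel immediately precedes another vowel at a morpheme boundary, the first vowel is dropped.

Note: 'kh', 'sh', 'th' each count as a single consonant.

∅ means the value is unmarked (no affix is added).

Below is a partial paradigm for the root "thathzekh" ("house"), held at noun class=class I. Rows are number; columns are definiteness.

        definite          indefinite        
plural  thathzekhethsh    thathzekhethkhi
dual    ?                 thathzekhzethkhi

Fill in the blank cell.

thathzekhzethsh

Attach number dual -z → thathzekhz.
Attach noun class class I -ath → thathzekhzath.
Attach definiteness definite -sh → thathzekhzathsh.
Apply vowel harmony: thathzekhzathsh → thathzekhzethsh.
Vowel deletion: no change.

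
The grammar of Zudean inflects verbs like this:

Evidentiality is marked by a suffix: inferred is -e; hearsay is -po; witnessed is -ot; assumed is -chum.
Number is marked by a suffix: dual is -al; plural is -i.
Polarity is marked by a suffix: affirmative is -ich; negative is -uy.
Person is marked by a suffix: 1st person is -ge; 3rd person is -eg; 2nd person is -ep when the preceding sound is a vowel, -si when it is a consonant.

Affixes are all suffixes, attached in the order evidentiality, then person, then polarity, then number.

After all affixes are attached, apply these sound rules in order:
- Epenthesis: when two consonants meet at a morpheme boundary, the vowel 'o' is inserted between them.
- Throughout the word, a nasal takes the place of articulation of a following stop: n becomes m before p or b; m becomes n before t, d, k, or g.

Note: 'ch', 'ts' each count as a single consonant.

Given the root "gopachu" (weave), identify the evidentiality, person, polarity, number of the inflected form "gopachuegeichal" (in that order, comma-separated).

inferred, 1st person, affirmative, dual

Segment: gopachu-e-ge-ich-al.
evidentiality: -e → inferred.
person: -ge → 1st person.
polarity: -ich → affirmative.
number: -al → dual.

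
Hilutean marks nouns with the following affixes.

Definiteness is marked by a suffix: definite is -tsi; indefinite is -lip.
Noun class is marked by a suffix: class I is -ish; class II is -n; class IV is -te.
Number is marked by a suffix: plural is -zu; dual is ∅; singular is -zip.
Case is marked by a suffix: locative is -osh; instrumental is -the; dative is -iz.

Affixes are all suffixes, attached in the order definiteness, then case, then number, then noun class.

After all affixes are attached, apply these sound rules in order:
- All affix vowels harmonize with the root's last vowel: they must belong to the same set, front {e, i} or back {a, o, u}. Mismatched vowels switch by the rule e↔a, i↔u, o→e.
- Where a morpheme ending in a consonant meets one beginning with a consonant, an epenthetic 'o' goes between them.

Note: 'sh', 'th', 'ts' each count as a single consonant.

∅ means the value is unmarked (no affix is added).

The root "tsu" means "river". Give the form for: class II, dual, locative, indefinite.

Attach definiteness indefinite -lip → tsulip.
Attach case locative -osh → tsuliposh.
number = dual: zero marking, form stays tsuliposh.
Attach noun class class II -n → tsuliposhn.
Apply vowel harmony: tsuliposhn → tsuluposhn.
Apply epenthesis: tsuluposhn → tsuluposhon.

tsuluposhon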